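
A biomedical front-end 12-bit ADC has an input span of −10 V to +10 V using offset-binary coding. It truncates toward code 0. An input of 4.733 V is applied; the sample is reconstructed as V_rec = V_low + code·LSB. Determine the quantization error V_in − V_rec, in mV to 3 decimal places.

LSB = 20/2^12 = 4.883 mV.
(V_in − V_low)/LSB = (4.733 − (−10))/0.00488281 = 3017.3184 → code 3017 (floor).
Reconstructed: 4.7314453 V.
V_in − V_rec = 0.00155469 V = 1.555 mV.

1.555 mV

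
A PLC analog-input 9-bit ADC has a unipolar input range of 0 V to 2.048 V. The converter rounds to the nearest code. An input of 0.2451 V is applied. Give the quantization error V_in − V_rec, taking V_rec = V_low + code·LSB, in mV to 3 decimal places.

Step size: 2.048 V ÷ 2^9 = 4.000 mV.
(0.2451 − 0)/0.004 = 61.2750; round gives code 61.
Reconstructed: 0.244 V.
Difference: 0.0011 V → 1.100 mV.

1.100 mV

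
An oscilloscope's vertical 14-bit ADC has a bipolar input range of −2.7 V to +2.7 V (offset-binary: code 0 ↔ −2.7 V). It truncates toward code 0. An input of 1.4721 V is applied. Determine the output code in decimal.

code 12658

With 16384 levels over 5.4 V, one step is 329.59 µV.
(V_in − V_low)/LSB = (1.4721 − (−2.7)) / 0.00032959 = 12658.460.
⌊·⌋(12658.460) = 12658.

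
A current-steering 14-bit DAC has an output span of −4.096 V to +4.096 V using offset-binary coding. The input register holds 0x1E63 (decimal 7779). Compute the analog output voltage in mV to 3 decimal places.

LSB = 8.192 V / 2^14 = 0.500 mV.
Code 0x1E63 = 7779 decimal.
V_out = (−4.096) + 7779 × 0.0005 V = -0.2065 V.
= -206.500 mV.

-206.500 mV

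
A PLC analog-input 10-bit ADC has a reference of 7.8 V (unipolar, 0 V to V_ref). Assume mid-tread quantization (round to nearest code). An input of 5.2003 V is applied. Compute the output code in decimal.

Full-scale span = 7.8 V; LSB = 7.8/2^10 = 7.617 mV.
(5.2003 − 0) / 0.00761719 = 682.706 LSBs.
round(682.706) = 683.

code 683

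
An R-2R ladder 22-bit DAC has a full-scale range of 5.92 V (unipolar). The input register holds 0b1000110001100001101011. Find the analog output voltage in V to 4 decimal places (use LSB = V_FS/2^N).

LSB = 5.92 V / 2^22 = 1.41 µV.
Code 0b1000110001100001101011 = 2300011 decimal.
V_out = 0 + 2300011 × 1.41144e-06 V = 3.24632 V.

3.2463 V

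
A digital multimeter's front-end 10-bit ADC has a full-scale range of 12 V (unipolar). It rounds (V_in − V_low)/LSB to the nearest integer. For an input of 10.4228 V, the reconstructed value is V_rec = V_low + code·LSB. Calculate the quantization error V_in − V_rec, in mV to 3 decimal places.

LSB = 12/2^10 = 11.719 mV.
(10.4228 − 0)/0.0117188 = 889.4123; round gives code 889.
Code 889 maps back to 0 + 889×0.0117188 V = 10.417969 V.
Error = 10.4228 − 10.417969 = 0.00483125 V = 4.831 mV.

4.831 mV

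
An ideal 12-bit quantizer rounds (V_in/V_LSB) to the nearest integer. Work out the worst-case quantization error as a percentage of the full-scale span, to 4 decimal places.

0.0122 %

Rounding → worst-case error = ½ LSB = V_FS/2^13, so 100/8192 = 0.012207 % of full scale.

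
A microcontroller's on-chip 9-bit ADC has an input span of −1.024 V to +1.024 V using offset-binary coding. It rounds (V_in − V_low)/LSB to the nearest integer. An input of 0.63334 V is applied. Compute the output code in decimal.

code 414

LSB = 2.048 V / 512 = 4.000 mV.
(0.63334 − (−1.024)) / 0.004 = 414.335 LSBs.
round(414.335) = 414.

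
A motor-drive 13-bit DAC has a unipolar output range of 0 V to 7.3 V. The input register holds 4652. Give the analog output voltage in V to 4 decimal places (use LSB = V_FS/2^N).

4.1455 V

LSB = 7.3 V / 2^13 = 0.891 mV.
V_out = 0 + 4652 × 0.000891113 V = 4.14546 V.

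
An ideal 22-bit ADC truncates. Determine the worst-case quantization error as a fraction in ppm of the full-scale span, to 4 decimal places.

0.2384 ppm

Truncating → worst-case error = 1 LSB = V_FS/2^22, so 1e+06/4194304 = 0.238419 ppm of full scale.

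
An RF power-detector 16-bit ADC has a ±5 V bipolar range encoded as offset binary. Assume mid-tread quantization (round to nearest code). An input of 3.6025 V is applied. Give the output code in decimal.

With 65536 levels over 10 V, one step is 152.59 µV.
(V_in − V_low)/LSB = (3.6025 − (−5)) / 0.000152588 = 56377.344.
Round → code 56377.

code 56377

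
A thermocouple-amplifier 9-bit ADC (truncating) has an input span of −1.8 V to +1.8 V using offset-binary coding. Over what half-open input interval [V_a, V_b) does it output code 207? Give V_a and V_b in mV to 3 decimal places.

LSB = 3.6/2^9 = 7.031 mV.
V_a = V_low + 207·LSB = -0.344531 V; V_b = V_low + 208·LSB = -0.3375 V.

[-344.531 mV, -337.500 mV)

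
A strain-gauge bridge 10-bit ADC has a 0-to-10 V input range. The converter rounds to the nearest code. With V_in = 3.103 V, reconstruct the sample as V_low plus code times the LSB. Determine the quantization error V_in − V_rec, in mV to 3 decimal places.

-2.469 mV

Step size: 10 V ÷ 2^10 = 9.766 mV.
(3.103 − 0)/0.00976562 = 317.7472; round gives code 318.
V_rec = 0 + 318·0.00976562 = 3.1054688 V.
Difference: -0.00246875 V → -2.469 mV.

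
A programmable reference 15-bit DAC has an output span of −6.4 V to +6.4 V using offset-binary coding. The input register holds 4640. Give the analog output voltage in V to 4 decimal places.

-4.5875 V

LSB = 12.8 V / 2^15 = 390.62 µV.
V_out = (−6.4) + 4640 × 0.000390625 V = -4.5875 V.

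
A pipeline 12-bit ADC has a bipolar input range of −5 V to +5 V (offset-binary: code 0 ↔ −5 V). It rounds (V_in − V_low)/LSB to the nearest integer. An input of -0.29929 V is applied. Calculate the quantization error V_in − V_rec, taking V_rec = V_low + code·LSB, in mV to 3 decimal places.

One LSB is 10 V / 4096 = 2.441 mV.
Scaled input = 1925.4108 LSBs, so code = 1925.
Code 1925 maps back to (−5) + 1925×0.00244141 V = -0.30029297 V.
Difference: 0.00100297 V → 1.003 mV.

1.003 mV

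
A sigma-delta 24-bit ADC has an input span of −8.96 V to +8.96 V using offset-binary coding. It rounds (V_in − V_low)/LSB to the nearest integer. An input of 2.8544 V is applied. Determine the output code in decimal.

With 16777216 levels over 17.92 V, one step is 1.07 µV.
(V_in − V_low)/LSB = (2.8544 − (−8.96)) / 1.06812e-06 = 11060978.834.
round(11060978.834) = 11060979.

code 11060979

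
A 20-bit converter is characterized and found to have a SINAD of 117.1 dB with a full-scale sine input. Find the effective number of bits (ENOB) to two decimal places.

19.16 bits

ENOB = (SINAD − 1.76) / 6.02 = (117.1 − 1.76)/6.02 = 19.159.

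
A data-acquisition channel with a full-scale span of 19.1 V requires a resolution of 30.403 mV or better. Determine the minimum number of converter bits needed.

10 bits

Number of steps required ≥ 19.1 V / 30.403 mV = 628.23.
Need 2^N ≥ 628.23; 2^9 = 512, 2^10 = 1024.
Minimum N = 10.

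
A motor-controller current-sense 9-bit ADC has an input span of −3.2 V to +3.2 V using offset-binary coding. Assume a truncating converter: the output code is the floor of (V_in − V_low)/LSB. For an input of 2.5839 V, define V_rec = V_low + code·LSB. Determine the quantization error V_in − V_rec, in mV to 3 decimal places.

8.900 mV

One LSB is 6.4 V / 512 = 12.500 mV.
Scaled input = 462.7120 LSBs, so code = 462.
Reconstructed: 2.575 V.
Error = 2.5839 − 2.575 = 0.0089 V = 8.900 mV.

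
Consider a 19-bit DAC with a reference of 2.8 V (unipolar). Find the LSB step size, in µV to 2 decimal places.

Full-scale span = 2.8 V.
LSB = 2.8 / 2^19 = 2.8 / 524288 = 5.34058e-06 V = 5.34 µV.

5.34 µV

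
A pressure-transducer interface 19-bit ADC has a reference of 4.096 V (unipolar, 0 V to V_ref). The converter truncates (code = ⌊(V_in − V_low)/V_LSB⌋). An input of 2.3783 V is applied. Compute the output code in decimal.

Full-scale span = 4.096 V; LSB = 4.096/2^19 = 7.81 µV.
(2.3783 − 0) / 7.8125e-06 = 304422.400 LSBs.
Floor → code 304422.

code 304422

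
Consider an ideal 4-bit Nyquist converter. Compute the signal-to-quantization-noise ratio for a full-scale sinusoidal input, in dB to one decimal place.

25.8 dB

SNR ≈ 6.02·N + 1.76 dB = 6.02·4 + 1.76 = 25.84 dB.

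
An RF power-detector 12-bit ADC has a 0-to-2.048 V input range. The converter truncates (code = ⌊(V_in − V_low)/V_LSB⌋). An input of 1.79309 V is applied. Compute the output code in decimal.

code 3586

With 4096 levels over 2.048 V, one step is 0.500 mV.
(1.79309 − 0) / 0.0005 = 3586.180 LSBs.
So the output code is 3586.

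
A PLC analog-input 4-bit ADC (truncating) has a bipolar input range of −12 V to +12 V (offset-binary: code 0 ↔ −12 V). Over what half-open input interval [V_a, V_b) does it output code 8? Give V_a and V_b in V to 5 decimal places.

[0.00000 V, 1.50000 V)

LSB = 24/2^4 = 1.5000 V.
V_a = V_low + 8·LSB = 0 V; V_b = V_low + 9·LSB = 1.5 V.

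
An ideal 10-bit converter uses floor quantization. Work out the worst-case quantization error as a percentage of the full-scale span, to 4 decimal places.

0.0977 %

Truncating → worst-case error = 1 LSB = V_FS/2^10, so 100/1024 = 0.0976562 % of full scale.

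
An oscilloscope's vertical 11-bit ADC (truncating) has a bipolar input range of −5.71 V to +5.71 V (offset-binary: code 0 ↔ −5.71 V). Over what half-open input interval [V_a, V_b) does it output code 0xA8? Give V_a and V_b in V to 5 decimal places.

LSB = 11.42/2^11 = 5.576 mV.
Code 0xA8 = 168 decimal.
V_a = V_low + 168·LSB = -4.7732 V; V_b = V_low + 169·LSB = -4.76763 V.

[-4.77320 V, -4.76763 V)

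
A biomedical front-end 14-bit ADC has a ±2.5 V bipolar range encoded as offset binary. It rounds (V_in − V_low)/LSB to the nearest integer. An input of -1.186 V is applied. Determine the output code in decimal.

LSB = 5 V / 16384 = 305.18 µV.
(-1.186 − (−2.5)) / 0.000305176 = 4305.715 LSBs.
round(4305.715) = 4306.

code 4306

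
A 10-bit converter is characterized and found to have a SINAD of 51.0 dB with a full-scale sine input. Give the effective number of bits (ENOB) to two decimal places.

8.18 bits

ENOB = (SINAD − 1.76) / 6.02 = (51.0 − 1.76)/6.02 = 8.179.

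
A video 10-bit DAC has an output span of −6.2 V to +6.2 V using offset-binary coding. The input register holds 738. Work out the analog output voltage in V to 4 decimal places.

LSB = 12.4 V / 2^10 = 12.109 mV.
V_out = (−6.2) + 738 × 0.0121094 V = 2.73672 V.

2.7367 V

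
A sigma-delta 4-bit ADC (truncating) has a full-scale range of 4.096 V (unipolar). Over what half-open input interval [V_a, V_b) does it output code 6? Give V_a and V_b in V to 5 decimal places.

LSB = 4.096/2^4 = 256.000 mV.
V_a = V_low + 6·LSB = 1.536 V; V_b = V_low + 7·LSB = 1.792 V.

[1.53600 V, 1.79200 V)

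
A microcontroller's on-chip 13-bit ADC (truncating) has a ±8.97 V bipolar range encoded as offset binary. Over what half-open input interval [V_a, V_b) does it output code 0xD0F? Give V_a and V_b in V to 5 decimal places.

LSB = 17.94/2^13 = 2.190 mV.
Code 0xD0F = 3343 decimal.
V_a = V_low + 3343·LSB = -1.64903 V; V_b = V_low + 3344·LSB = -1.64684 V.

[-1.64903 V, -1.64684 V)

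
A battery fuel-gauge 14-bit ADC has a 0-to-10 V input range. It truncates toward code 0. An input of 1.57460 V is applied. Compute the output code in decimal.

LSB = 10 V / 16384 = 0.610 mV.
Input sits at 2579.825 steps above V_low.
Floor → code 2579.

code 2579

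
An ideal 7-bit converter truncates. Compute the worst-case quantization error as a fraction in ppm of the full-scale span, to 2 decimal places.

Truncating → worst-case error = 1 LSB = V_FS/2^7, so 1e+06/128 = 7812.5 ppm of full scale.

7812.50 ppm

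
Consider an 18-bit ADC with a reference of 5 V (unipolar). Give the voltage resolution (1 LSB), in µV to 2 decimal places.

19.07 µV

Full-scale span = 5 V.
LSB = 5 / 2^18 = 5 / 262144 = 1.90735e-05 V = 19.07 µV.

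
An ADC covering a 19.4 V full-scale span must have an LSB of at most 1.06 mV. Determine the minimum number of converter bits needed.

15 bits

Number of steps required ≥ 19.4 V / 1.06 mV = 18301.89.
Need 2^N ≥ 18301.89; 2^14 = 16384, 2^15 = 32768.
Minimum N = 15.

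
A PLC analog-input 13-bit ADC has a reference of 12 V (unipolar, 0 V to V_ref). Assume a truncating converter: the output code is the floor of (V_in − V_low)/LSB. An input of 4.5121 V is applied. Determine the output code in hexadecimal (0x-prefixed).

code 0xC08 (decimal 3080)

LSB = 12 V / 8192 = 1.465 mV.
(V_in − V_low)/LSB = (4.5121 − 0) / 0.00146484 = 3080.260.
⌊·⌋(3080.260) = 3080.
In hexadecimal (0x-prefixed): 0xC08.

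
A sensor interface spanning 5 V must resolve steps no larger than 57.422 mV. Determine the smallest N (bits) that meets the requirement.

7 bits

Number of steps required ≥ 5 V / 57.422 mV = 87.07.
Need 2^N ≥ 87.07; 2^6 = 64, 2^7 = 128.
Minimum N = 7.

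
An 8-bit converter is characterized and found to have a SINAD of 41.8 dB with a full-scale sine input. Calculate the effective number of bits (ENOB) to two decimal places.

ENOB = (SINAD − 1.76) / 6.02 = (41.8 − 1.76)/6.02 = 6.651.

6.65 bits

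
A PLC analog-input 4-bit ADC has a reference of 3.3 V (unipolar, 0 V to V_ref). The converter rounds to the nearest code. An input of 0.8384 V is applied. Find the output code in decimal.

code 4

LSB = 3.3 V / 16 = 206.250 mV.
Input sits at 4.065 steps above V_low.
So the output code is 4.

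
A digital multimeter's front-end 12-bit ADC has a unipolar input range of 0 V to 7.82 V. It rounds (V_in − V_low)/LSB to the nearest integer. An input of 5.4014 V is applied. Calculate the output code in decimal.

code 2829

Full-scale span = 7.82 V; LSB = 7.82/2^12 = 1.909 mV.
(5.4014 − 0) / 0.00190918 = 2829.173 LSBs.
round(2829.173) = 2829.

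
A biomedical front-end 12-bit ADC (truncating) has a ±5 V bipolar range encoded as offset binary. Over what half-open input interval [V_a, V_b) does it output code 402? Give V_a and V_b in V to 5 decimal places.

LSB = 10/2^12 = 2.441 mV.
V_a = V_low + 402·LSB = -4.01855 V; V_b = V_low + 403·LSB = -4.01611 V.

[-4.01855 V, -4.01611 V)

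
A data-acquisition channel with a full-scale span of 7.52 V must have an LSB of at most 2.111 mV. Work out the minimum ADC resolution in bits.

Number of steps required ≥ 7.52 V / 2.111 mV = 3562.29.
Need 2^N ≥ 3562.29; 2^11 = 2048, 2^12 = 4096.
Minimum N = 12.

12 bits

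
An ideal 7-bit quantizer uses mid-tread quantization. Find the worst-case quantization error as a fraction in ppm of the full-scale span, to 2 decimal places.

Rounding → worst-case error = ½ LSB = V_FS/2^8, so 1e+06/256 = 3906.25 ppm of full scale.

3906.25 ppm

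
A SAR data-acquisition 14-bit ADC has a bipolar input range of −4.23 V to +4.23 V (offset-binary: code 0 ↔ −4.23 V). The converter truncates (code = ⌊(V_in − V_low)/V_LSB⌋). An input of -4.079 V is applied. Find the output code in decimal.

code 292

LSB = 8.46 V / 16384 = 0.516 mV.
(-4.079 − (−4.23)) / 0.000516357 = 292.433 LSBs.
So the output code is 292.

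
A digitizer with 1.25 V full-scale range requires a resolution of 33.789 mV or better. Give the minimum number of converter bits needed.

6 bits

Number of steps required ≥ 1.25 V / 33.789 mV = 36.99.
Need 2^N ≥ 36.99; 2^5 = 32, 2^6 = 64.
Minimum N = 6.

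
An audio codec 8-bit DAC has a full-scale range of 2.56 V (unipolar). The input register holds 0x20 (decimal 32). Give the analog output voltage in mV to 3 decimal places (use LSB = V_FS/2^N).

320.000 mV

LSB = 2.56 V / 2^8 = 10.000 mV.
Code 0x20 = 32 decimal.
V_out = 0 + 32 × 0.01 V = 0.32 V.
= 320.000 mV.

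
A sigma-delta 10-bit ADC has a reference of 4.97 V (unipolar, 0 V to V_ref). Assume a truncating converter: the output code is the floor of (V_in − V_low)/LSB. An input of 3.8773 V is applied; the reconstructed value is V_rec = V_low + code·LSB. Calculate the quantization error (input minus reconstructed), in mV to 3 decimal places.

4.195 mV

One LSB is 4.97 V / 1024 = 4.854 mV.
Scaled input = 798.8642 LSBs, so code = 798.
Code 798 maps back to 0 + 798×0.00485352 V = 3.8731055 V.
Difference: 0.00419453 V → 4.195 mV.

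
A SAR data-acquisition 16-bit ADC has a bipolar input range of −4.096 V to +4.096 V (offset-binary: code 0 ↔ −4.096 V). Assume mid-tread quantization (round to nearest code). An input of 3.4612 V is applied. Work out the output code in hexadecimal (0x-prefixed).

code 0xEC2A (decimal 60458)

Full-scale span = 8.192 V; LSB = 8.192/2^16 = 125.00 µV.
(3.4612 − (−4.096)) / 0.000125 = 60457.600 LSBs.
round(60457.600) = 60458.
In hexadecimal (0x-prefixed): 0xEC2A.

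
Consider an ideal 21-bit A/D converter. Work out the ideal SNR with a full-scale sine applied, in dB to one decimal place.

SNR ≈ 6.02·N + 1.76 dB = 6.02·21 + 1.76 = 128.18 dB.

128.2 dB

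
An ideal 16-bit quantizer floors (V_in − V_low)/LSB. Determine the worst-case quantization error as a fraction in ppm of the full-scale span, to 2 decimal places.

Truncating → worst-case error = 1 LSB = V_FS/2^16, so 1e+06/65536 = 15.2588 ppm of full scale.

15.26 ppm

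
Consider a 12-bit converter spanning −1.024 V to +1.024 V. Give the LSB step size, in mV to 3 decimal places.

Full-scale span = 2.048 V.
LSB = 2.048 / 2^12 = 2.048 / 4096 = 0.0005 V = 0.500 mV.

0.500 mV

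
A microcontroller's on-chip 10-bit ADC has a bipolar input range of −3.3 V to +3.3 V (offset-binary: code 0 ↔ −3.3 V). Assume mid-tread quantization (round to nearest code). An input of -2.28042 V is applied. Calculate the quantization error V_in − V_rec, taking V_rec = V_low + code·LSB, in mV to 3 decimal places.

Step size: 6.6 V ÷ 2^10 = 6.445 mV.
(-2.28042 − (−3.3))/0.00644531 = 158.1894; round gives code 158.
V_rec = (−3.3) + 158·0.00644531 = -2.2816406 V.
Error = -2.28042 − (−2.2816406) = 0.00122062 V = 1.221 mV.

1.221 mV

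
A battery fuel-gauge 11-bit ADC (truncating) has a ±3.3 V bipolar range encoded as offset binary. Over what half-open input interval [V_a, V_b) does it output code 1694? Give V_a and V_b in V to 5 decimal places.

LSB = 6.6/2^11 = 3.223 mV.
V_a = V_low + 1694·LSB = 2.15918 V; V_b = V_low + 1695·LSB = 2.1624 V.

[2.15918 V, 2.16240 V)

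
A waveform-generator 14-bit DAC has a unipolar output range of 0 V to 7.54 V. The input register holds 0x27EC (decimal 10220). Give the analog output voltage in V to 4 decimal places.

4.7033 V

LSB = 7.54 V / 2^14 = 460.21 µV.
Code 0x27EC = 10220 decimal.
V_out = 0 + 10220 × 0.000460205 V = 4.7033 V.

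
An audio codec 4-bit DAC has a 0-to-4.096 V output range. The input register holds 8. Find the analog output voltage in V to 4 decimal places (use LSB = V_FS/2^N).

LSB = 4.096 V / 2^4 = 256.000 mV.
V_out = 0 + 8 × 0.256 V = 2.048 V.

2.0480 V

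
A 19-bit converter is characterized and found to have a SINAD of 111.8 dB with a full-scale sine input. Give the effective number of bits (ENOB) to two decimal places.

ENOB = (SINAD − 1.76) / 6.02 = (111.8 − 1.76)/6.02 = 18.279.

18.28 bits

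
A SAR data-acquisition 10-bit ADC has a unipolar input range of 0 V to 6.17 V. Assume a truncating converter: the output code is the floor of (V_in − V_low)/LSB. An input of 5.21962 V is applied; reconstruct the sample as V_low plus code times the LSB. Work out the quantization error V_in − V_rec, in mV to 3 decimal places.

1.632 mV

One LSB is 6.17 V / 1024 = 6.025 mV.
(5.21962 − 0)/0.00602539 = 866.2708; ⌊·⌋ gives code 866.
V_rec = 0 + 866·0.00602539 = 5.2179883 V.
Error = 5.21962 − 5.2179883 = 0.00163172 V = 1.632 mV.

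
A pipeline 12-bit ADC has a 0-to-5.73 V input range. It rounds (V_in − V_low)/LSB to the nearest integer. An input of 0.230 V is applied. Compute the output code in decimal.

With 4096 levels over 5.73 V, one step is 1.399 mV.
(V_in − V_low)/LSB = (0.230 − 0) / 0.00139893 = 164.412.
So the output code is 164.

code 164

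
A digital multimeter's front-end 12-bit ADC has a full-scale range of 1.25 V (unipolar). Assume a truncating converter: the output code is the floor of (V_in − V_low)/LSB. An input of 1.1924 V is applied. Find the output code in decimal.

LSB = 1.25 V / 4096 = 305.18 µV.
Input sits at 3907.256 steps above V_low.
Floor → code 3907.

code 3907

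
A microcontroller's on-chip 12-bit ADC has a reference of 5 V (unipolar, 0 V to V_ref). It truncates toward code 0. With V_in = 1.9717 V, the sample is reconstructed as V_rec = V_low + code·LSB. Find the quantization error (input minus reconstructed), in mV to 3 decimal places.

0.264 mV

One LSB is 5 V / 4096 = 1.221 mV.
(V_in − V_low)/LSB = (1.9717 − 0)/0.0012207 = 1615.2166 → code 1615 (floor).
Reconstructed: 1.9714355 V.
Difference: 0.000264453 V → 0.264 mV.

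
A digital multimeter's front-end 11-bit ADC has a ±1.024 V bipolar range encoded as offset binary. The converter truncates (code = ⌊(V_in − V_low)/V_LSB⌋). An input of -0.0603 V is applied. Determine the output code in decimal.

With 2048 levels over 2.048 V, one step is 1.000 mV.
Input sits at 963.700 steps above V_low.
Floor → code 963.

code 963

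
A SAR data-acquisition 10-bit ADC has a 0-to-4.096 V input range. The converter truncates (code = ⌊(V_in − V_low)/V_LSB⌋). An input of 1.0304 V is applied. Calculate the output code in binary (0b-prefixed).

With 1024 levels over 4.096 V, one step is 4.000 mV.
(1.0304 − 0) / 0.004 = 257.600 LSBs.
Floor → code 257.
In binary (0b-prefixed): 0b100000001.

code 0b100000001 (decimal 257)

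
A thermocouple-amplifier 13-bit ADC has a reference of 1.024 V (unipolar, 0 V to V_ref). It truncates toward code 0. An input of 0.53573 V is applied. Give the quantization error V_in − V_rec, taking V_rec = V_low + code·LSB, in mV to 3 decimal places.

One LSB is 1.024 V / 8192 = 125.00 µV.
Scaled input = 4285.8400 LSBs, so code = 4285.
Code 4285 maps back to 0 + 4285×0.000125 V = 0.535625 V.
Error = 0.53573 − 0.535625 = 0.000105 V = 0.105 mV.

0.105 mV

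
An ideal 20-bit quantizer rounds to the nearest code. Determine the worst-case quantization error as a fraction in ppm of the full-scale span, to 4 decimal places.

0.4768 ppm

Rounding → worst-case error = ½ LSB = V_FS/2^21, so 1e+06/2097152 = 0.476837 ppm of full scale.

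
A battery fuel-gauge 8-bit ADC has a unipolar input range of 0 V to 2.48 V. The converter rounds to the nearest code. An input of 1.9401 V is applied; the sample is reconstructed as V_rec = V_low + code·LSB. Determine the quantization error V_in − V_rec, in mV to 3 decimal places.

Step size: 2.48 V ÷ 2^8 = 9.688 mV.
(1.9401 − 0)/0.0096875 = 200.2684; round gives code 200.
Code 200 maps back to 0 + 200×0.0096875 V = 1.9375 V.
V_in − V_rec = 0.0026 V = 2.600 mV.

2.600 mV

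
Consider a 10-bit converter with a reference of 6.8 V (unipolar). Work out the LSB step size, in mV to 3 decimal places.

Full-scale span = 6.8 V.
LSB = 6.8 / 2^10 = 6.8 / 1024 = 0.00664062 V = 6.641 mV.

6.641 mV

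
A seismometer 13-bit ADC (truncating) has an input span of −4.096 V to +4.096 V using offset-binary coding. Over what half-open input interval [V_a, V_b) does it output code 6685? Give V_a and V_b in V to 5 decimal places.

LSB = 8.192/2^13 = 1.000 mV.
V_a = V_low + 6685·LSB = 2.589 V; V_b = V_low + 6686·LSB = 2.59 V.

[2.58900 V, 2.59000 V)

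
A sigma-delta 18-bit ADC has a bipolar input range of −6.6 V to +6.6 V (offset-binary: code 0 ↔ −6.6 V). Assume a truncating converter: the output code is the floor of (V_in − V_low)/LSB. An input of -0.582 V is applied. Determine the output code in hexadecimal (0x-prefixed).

With 262144 levels over 13.2 V, one step is 50.35 µV.
(-0.582 − (−6.6)) / 5.0354e-05 = 119513.833 LSBs.
So the output code is 119513.
In hexadecimal (0x-prefixed): 0x1D2D9.

code 0x1D2D9 (decimal 119513)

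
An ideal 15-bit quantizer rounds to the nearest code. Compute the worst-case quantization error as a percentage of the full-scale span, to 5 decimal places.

Rounding → worst-case error = ½ LSB = V_FS/2^16, so 100/65536 = 0.00152588 % of full scale.

0.00153 %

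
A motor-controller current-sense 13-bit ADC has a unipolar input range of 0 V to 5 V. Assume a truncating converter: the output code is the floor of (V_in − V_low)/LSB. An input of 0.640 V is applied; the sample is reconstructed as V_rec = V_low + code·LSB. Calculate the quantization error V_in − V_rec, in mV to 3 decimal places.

One LSB is 5 V / 8192 = 0.610 mV.
(0.640 − 0)/0.000610352 = 1048.5760; ⌊·⌋ gives code 1048.
V_rec = 0 + 1048·0.000610352 = 0.63964844 V.
Difference: 0.000351562 V → 0.352 mV.

0.352 mV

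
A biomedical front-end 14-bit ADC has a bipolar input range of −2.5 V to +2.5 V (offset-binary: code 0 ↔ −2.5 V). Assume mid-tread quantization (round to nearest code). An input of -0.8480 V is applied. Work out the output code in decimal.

code 5413

LSB = 5 V / 16384 = 305.18 µV.
(V_in − V_low)/LSB = (-0.8480 − (−2.5)) / 0.000305176 = 5413.274.
round(5413.274) = 5413.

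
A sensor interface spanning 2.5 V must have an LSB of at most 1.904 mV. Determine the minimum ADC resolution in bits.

11 bits

Number of steps required ≥ 2.5 V / 1.904 mV = 1313.03.
Need 2^N ≥ 1313.03; 2^10 = 1024, 2^11 = 2048.
Minimum N = 11.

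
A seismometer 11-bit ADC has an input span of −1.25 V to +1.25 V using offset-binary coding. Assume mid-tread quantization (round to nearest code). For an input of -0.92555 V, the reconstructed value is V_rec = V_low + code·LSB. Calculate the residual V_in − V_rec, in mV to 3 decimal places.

-0.257 mV

One LSB is 2.5 V / 2048 = 1.221 mV.
Scaled input = 265.7894 LSBs, so code = 266.
V_rec = (−1.25) + 266·0.0012207 = -0.92529297 V.
V_in − V_rec = -0.000257031 V = -0.257 mV.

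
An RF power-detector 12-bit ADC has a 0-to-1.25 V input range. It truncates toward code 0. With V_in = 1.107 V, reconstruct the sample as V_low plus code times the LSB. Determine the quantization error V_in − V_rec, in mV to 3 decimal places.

0.127 mV

Step size: 1.25 V ÷ 2^12 = 305.18 µV.
(1.107 − 0)/0.000305176 = 3627.4176; ⌊·⌋ gives code 3627.
Reconstructed: 1.1068726 V.
V_in − V_rec = 0.000127441 V = 0.127 mV.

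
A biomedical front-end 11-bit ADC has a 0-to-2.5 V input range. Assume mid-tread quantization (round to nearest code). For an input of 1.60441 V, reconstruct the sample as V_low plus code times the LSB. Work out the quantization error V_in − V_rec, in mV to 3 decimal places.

0.406 mV

One LSB is 2.5 V / 2048 = 1.221 mV.
Scaled input = 1314.3327 LSBs, so code = 1314.
Reconstructed: 1.6040039 V.
V_in − V_rec = 0.000406094 V = 0.406 mV.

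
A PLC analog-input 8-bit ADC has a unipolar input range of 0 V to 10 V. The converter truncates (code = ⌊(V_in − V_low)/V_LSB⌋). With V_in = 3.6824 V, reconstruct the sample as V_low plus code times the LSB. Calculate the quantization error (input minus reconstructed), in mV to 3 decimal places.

One LSB is 10 V / 256 = 39.062 mV.
Scaled input = 94.2694 LSBs, so code = 94.
Code 94 maps back to 0 + 94×0.0390625 V = 3.671875 V.
V_in − V_rec = 0.010525 V = 10.525 mV.

10.525 mV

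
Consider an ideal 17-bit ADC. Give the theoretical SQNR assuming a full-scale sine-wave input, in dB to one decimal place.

104.1 dB

SNR ≈ 6.02·N + 1.76 dB = 6.02·17 + 1.76 = 104.10 dB.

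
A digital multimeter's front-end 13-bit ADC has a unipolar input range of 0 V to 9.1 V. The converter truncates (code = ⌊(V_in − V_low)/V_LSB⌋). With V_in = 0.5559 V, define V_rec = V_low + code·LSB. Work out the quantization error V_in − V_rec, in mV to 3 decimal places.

0.480 mV

LSB = 9.1/2^13 = 1.111 mV.
(0.5559 − 0)/0.00111084 = 500.4322; ⌊·⌋ gives code 500.
V_rec = 0 + 500·0.00111084 = 0.55541992 V.
Error = 0.5559 − 0.55541992 = 0.000480078 V = 0.480 mV.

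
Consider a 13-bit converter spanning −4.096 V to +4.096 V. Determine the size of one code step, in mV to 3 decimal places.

Full-scale span = 8.192 V.
LSB = 8.192 / 2^13 = 8.192 / 8192 = 0.001 V = 1.000 mV.

1.000 mV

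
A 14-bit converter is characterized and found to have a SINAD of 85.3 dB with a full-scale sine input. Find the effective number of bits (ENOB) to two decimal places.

ENOB = (SINAD − 1.76) / 6.02 = (85.3 − 1.76)/6.02 = 13.877.

13.88 bits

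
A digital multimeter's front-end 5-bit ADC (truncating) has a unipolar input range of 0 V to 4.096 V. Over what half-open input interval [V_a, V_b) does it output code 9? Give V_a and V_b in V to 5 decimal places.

LSB = 4.096/2^5 = 128.000 mV.
V_a = V_low + 9·LSB = 1.152 V; V_b = V_low + 10·LSB = 1.28 V.

[1.15200 V, 1.28000 V)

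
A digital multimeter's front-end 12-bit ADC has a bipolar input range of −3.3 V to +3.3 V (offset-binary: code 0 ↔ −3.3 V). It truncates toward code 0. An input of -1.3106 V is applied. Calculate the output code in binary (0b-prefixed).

Full-scale span = 6.6 V; LSB = 6.6/2^12 = 1.611 mV.
(-1.3106 − (−3.3)) / 0.00161133 = 1234.634 LSBs.
Floor → code 1234.
In binary (0b-prefixed): 0b10011010010.

code 0b10011010010 (decimal 1234)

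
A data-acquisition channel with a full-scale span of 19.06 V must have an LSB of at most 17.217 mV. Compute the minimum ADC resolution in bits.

11 bits

Number of steps required ≥ 19.06 V / 17.217 mV = 1107.05.
Need 2^N ≥ 1107.05; 2^10 = 1024, 2^11 = 2048.
Minimum N = 11.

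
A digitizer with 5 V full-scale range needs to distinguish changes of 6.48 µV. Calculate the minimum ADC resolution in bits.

20 bits

Number of steps required ≥ 5 V / 6.48 µV = 771604.94.
Need 2^N ≥ 771604.94; 2^19 = 524288, 2^20 = 1048576.
Minimum N = 20.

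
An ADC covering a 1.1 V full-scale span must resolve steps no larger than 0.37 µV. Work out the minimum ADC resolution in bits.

Number of steps required ≥ 1.1 V / 0.37 µV = 2972972.97.
Need 2^N ≥ 2972972.97; 2^21 = 2097152, 2^22 = 4194304.
Minimum N = 22.

22 bits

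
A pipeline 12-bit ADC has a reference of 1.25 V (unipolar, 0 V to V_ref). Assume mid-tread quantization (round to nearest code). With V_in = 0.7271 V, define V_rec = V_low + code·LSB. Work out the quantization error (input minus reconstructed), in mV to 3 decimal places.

Step size: 1.25 V ÷ 2^12 = 305.18 µV.
Scaled input = 2382.5613 LSBs, so code = 2383.
Code 2383 maps back to 0 + 2383×0.000305176 V = 0.72723389 V.
V_in − V_rec = -0.000133887 V = -0.134 mV.

-0.134 mV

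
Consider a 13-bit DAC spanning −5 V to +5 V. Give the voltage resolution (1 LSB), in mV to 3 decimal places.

1.221 mV

Full-scale span = 10 V.
LSB = 10 / 2^13 = 10 / 8192 = 0.0012207 V = 1.221 mV.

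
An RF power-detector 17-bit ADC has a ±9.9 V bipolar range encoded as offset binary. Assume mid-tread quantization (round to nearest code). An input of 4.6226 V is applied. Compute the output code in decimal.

LSB = 19.8 V / 131072 = 151.06 µV.
Input sits at 96136.678 steps above V_low.
So the output code is 96137.

code 96137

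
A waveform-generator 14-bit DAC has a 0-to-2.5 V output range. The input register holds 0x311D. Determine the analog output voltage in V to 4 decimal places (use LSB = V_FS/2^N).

LSB = 2.5 V / 2^14 = 152.59 µV.
Code 0x311D = 12573 decimal.
V_out = 0 + 12573 × 0.000152588 V = 1.91849 V.

1.9185 V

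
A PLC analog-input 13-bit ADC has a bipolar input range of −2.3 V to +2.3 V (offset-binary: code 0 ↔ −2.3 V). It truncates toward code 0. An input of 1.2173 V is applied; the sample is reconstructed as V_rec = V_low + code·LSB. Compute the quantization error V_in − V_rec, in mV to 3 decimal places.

0.479 mV

One LSB is 4.6 V / 8192 = 0.562 mV.
Scaled input = 6263.8525 LSBs, so code = 6263.
Code 6263 maps back to (−2.3) + 6263×0.000561523 V = 1.2168213 V.
Error = 1.2173 − 1.2168213 = 0.000478711 V = 0.479 mV.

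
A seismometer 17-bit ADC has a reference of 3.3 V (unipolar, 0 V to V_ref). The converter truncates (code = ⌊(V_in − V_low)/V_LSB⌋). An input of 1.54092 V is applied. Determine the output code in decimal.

code 61203

With 131072 levels over 3.3 V, one step is 25.18 µV.
Input sits at 61203.475 steps above V_low.
⌊·⌋(61203.475) = 61203.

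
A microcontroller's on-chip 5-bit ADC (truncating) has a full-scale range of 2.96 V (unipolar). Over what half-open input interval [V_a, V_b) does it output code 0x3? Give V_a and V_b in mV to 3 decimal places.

LSB = 2.96/2^5 = 92.500 mV.
Code 0x3 = 3 decimal.
V_a = V_low + 3·LSB = 0.2775 V; V_b = V_low + 4·LSB = 0.37 V.

[277.500 mV, 370.000 mV)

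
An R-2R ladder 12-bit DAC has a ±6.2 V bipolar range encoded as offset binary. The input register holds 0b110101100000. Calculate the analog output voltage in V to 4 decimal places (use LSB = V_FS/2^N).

LSB = 12.4 V / 2^12 = 3.027 mV.
Code 0b110101100000 = 3424 decimal.
V_out = (−6.2) + 3424 × 0.00302734 V = 4.16563 V.

4.1656 V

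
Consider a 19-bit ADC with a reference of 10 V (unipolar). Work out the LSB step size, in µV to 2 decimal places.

Full-scale span = 10 V.
LSB = 10 / 2^19 = 10 / 524288 = 1.90735e-05 V = 19.07 µV.

19.07 µV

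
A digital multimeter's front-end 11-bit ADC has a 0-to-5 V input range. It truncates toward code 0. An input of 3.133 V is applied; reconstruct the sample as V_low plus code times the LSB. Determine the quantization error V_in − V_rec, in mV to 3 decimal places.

Step size: 5 V ÷ 2^11 = 2.441 mV.
Scaled input = 1283.2768 LSBs, so code = 1283.
Code 1283 maps back to 0 + 1283×0.00244141 V = 3.1323242 V.
V_in − V_rec = 0.000675781 V = 0.676 mV.

0.676 mV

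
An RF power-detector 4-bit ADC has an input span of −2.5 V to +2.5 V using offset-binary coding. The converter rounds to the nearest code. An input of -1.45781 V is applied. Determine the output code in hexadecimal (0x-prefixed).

Full-scale span = 5 V; LSB = 5/2^4 = 312.500 mV.
Input sits at 3.335 steps above V_low.
Round → code 3.
In hexadecimal (0x-prefixed): 0x3.

code 0x3 (decimal 3)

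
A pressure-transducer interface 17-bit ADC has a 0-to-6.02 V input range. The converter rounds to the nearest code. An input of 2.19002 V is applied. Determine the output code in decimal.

code 47683

LSB = 6.02 V / 131072 = 45.93 µV.
(V_in − V_low)/LSB = (2.19002 − 0) / 4.5929e-05 = 47682.774.
Round → code 47683.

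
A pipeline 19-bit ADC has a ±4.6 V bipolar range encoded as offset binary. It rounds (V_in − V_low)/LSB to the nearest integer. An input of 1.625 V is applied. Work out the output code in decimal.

LSB = 9.2 V / 524288 = 17.55 µV.
(V_in − V_low)/LSB = (1.625 − (−4.6)) / 1.75476e-05 = 354749.217.
Round → code 354749.

code 354749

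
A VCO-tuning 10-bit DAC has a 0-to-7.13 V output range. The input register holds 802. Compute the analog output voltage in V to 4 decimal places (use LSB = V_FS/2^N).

LSB = 7.13 V / 2^10 = 6.963 mV.
V_out = 0 + 802 × 0.00696289 V = 5.58424 V.

5.5842 V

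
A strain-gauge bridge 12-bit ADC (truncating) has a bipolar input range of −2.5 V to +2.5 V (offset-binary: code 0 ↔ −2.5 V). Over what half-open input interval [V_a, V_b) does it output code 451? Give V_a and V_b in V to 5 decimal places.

LSB = 5/2^12 = 1.221 mV.
V_a = V_low + 451·LSB = -1.94946 V; V_b = V_low + 452·LSB = -1.94824 V.

[-1.94946 V, -1.94824 V)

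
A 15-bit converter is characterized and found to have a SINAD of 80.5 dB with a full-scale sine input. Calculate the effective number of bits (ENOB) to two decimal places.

ENOB = (SINAD − 1.76) / 6.02 = (80.5 − 1.76)/6.02 = 13.080.

13.08 bits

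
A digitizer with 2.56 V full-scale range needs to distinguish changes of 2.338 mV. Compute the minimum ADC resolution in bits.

11 bits

Number of steps required ≥ 2.56 V / 2.338 mV = 1094.95.
Need 2^N ≥ 1094.95; 2^10 = 1024, 2^11 = 2048.
Minimum N = 11.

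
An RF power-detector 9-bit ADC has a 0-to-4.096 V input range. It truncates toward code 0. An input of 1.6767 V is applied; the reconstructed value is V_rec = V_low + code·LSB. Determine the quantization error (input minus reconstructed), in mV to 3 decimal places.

4.700 mV

LSB = 4.096/2^9 = 8.000 mV.
(V_in − V_low)/LSB = (1.6767 − 0)/0.008 = 209.5875 → code 209 (floor).
Reconstructed: 1.672 V.
Difference: 0.0047 V → 4.700 mV.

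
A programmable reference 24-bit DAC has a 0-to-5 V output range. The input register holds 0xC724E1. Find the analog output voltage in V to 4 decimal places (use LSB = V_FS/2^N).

LSB = 5 V / 2^24 = 0.30 µV.
Code 0xC724E1 = 13051105 decimal.
V_out = 0 + 13051105 × 2.98023e-07 V = 3.88953 V.

3.8895 V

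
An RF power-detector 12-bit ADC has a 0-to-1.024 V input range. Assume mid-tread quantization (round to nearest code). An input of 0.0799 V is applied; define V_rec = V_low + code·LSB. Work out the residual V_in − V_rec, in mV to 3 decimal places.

-0.100 mV

LSB = 1.024/2^12 = 250.00 µV.
(V_in − V_low)/LSB = (0.0799 − 0)/0.00025 = 319.6000 → code 320 (round).
Reconstructed: 0.08 V.
Difference: -0.0001 V → -0.100 mV.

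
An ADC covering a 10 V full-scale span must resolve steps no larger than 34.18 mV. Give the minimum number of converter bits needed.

Number of steps required ≥ 10 V / 34.18 mV = 292.57.
Need 2^N ≥ 292.57; 2^8 = 256, 2^9 = 512.
Minimum N = 9.

9 bits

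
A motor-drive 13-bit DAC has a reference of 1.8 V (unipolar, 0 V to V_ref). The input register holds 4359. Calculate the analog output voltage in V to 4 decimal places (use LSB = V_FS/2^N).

0.9578 V

LSB = 1.8 V / 2^13 = 219.73 µV.
V_out = 0 + 4359 × 0.000219727 V = 0.957788 V.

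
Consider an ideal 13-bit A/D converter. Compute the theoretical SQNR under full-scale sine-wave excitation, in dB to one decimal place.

80.0 dB

SNR ≈ 6.02·N + 1.76 dB = 6.02·13 + 1.76 = 80.02 dB.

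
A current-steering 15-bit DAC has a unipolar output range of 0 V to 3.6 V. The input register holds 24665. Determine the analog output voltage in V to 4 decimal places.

LSB = 3.6 V / 2^15 = 109.86 µV.
V_out = 0 + 24665 × 0.000109863 V = 2.70978 V.

2.7098 V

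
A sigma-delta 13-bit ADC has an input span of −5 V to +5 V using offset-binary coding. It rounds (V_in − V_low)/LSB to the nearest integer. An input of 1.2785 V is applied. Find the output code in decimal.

Full-scale span = 10 V; LSB = 10/2^13 = 1.221 mV.
(1.2785 − (−5)) / 0.0012207 = 5143.347 LSBs.
Round → code 5143.

code 5143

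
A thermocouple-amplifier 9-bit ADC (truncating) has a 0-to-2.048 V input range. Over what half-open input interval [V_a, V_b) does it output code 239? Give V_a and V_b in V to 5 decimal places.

LSB = 2.048/2^9 = 4.000 mV.
V_a = V_low + 239·LSB = 0.956 V; V_b = V_low + 240·LSB = 0.96 V.

[0.95600 V, 0.96000 V)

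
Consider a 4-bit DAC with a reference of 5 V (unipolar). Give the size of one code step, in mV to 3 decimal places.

312.500 mV

Full-scale span = 5 V.
LSB = 5 / 2^4 = 5 / 16 = 0.3125 V = 312.500 mV.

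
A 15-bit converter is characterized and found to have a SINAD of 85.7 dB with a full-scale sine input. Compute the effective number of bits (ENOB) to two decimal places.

13.94 bits

ENOB = (SINAD − 1.76) / 6.02 = (85.7 − 1.76)/6.02 = 13.944.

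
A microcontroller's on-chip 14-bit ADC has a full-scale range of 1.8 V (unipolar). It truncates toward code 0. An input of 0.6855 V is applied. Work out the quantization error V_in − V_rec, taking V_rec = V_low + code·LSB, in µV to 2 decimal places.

62.99 µV

LSB = 1.8/2^14 = 109.86 µV.
(V_in − V_low)/LSB = (0.6855 − 0)/0.000109863 = 6239.5733 → code 6239 (floor).
Code 6239 maps back to 0 + 6239×0.000109863 V = 0.68543701 V.
Difference: 6.29883e-05 V → 62.99 µV.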